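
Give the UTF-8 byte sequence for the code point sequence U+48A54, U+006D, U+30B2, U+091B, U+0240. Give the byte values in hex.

U+48A54: 4-byte form → F1 88 A9 94.
U+006D: 1-byte form → 6D.
U+30B2: 3-byte form → E3 82 B2.
U+091B: 3-byte form → E0 A4 9B.
U+0240: 2-byte form → C9 80.
Concatenated (13 bytes): F1 88 A9 94 6D E3 82 B2 E0 A4 9B C9 80.

F1 88 A9 94 6D E3 82 B2 E0 A4 9B C9 80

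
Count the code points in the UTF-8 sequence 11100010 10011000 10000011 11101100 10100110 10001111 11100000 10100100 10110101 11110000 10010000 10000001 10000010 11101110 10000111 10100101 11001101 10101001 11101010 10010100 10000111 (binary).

7

Byte at offset 0: 0xE2 = 11100010 → 3-byte char (#1). Advance 3.
Byte at offset 3: 0xEC = 11101100 → 3-byte char (#2). Advance 3.
Byte at offset 6: 0xE0 = 11100000 → 3-byte char (#3). Advance 3.
Byte at offset 9: 0xF0 = 11110000 → 4-byte char (#4). Advance 4.
Byte at offset 13: 0xEE = 11101110 → 3-byte char (#5). Advance 3.
Byte at offset 16: 0xCD = 11001101 → 2-byte char (#6). Advance 2.
Byte at offset 18: 0xEA = 11101010 → 3-byte char (#7). Advance 3.
Reached end at offset 21 after 7 code points.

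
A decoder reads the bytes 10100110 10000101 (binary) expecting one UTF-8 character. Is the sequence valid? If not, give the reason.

invalid (continuation byte with no leading byte)

Byte 0xA6 = 10100110 has the form 10xxxxxx — a continuation byte — but there is no preceding leading byte.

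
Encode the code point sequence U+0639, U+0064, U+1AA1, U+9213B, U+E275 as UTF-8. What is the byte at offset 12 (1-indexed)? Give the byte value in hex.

1-indexed offset 12 is 0-indexed offset 11.
U+0639 → 2-byte form D8 B9 at offsets 0–1.
U+0064 → 1-byte form 64 at offsets 2–2.
U+1AA1 → 3-byte form E1 AA A1 at offsets 3–5.
U+9213B → 4-byte form F2 92 84 BB at offsets 6–9.
U+E275 → 3-byte form EE 89 B5 at offsets 10–12.
Offset 11 falls in char 5's range; it's byte 2 of EE 89 B5 = 0x89.

0x89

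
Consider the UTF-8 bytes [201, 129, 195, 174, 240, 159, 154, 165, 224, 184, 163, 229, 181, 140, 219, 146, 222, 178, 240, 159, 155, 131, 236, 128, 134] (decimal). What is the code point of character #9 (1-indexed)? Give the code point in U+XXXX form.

U+C006

Offset 0: leading byte 0xC9 = 11001001 → 2-byte char #1 = C9 81.
Offset 2: leading byte 0xC3 = 11000011 → 2-byte char #2 = C3 AE.
Offset 4: leading byte 0xF0 = 11110000 → 4-byte char #3 = F0 9F 9A A5.
Offset 8: leading byte 0xE0 = 11100000 → 3-byte char #4 = E0 B8 A3.
Offset 11: leading byte 0xE5 = 11100101 → 3-byte char #5 = E5 B5 8C.
Offset 14: leading byte 0xDB = 11011011 → 2-byte char #6 = DB 92.
Offset 16: leading byte 0xDE = 11011110 → 2-byte char #7 = DE B2.
Offset 18: leading byte 0xF0 = 11110000 → 4-byte char #8 = F0 9F 9B 83.
Offset 22: leading byte 0xEC = 11101100 → 3-byte char #9 = EC 80 86.
Leading byte 0xEC = 11101100 matches 1110xxxx → 3-byte sequence.
Byte 1: 0xEC = 11101100, payload 1100 (4 bits).
Byte 2: 0x80 = 10000000 (10xxxxxx ✓), payload 000000.
Byte 3: 0x86 = 10000110 (10xxxxxx ✓), payload 000110.
Concatenate: 1100000000000110 = 0xC006 (16 bits → U+C006).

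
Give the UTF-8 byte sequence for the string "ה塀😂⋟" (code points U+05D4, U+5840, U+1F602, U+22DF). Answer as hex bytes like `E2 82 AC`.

U+05D4: 2-byte form → D7 94.
U+5840: 3-byte form → E5 A1 80.
U+1F602: 4-byte form → F0 9F 98 82.
U+22DF: 3-byte form → E2 8B 9F.
Concatenated (12 bytes): D7 94 E5 A1 80 F0 9F 98 82 E2 8B 9F.

D7 94 E5 A1 80 F0 9F 98 82 E2 8B 9F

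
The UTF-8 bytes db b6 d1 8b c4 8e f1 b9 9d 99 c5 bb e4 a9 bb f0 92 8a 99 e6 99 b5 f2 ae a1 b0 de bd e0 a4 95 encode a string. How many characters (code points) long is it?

Byte at offset 0: 0xDB = 11011011 → 2-byte char (#1). Advance 2.
Byte at offset 2: 0xD1 = 11010001 → 2-byte char (#2). Advance 2.
Byte at offset 4: 0xC4 = 11000100 → 2-byte char (#3). Advance 2.
Byte at offset 6: 0xF1 = 11110001 → 4-byte char (#4). Advance 4.
Byte at offset 10: 0xC5 = 11000101 → 2-byte char (#5). Advance 2.
Byte at offset 12: 0xE4 = 11100100 → 3-byte char (#6). Advance 3.
Byte at offset 15: 0xF0 = 11110000 → 4-byte char (#7). Advance 4.
Byte at offset 19: 0xE6 = 11100110 → 3-byte char (#8). Advance 3.
Byte at offset 22: 0xF2 = 11110010 → 4-byte char (#9). Advance 4.
Byte at offset 26: 0xDE = 11011110 → 2-byte char (#10). Advance 2.
Byte at offset 28: 0xE0 = 11100000 → 3-byte char (#11). Advance 3.
Reached end at offset 31 after 11 code points.

11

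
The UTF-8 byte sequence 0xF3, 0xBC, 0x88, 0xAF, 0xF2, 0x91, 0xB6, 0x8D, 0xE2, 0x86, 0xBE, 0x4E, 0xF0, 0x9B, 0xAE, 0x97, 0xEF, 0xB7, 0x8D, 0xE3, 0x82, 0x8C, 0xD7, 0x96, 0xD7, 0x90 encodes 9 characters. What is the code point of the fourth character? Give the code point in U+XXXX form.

Offset 0: leading byte 0xF3 = 11110011 → 4-byte char #1 = F3 BC 88 AF.
Offset 4: leading byte 0xF2 = 11110010 → 4-byte char #2 = F2 91 B6 8D.
Offset 8: leading byte 0xE2 = 11100010 → 3-byte char #3 = E2 86 BE.
Offset 11: leading byte 0x4E = 01001110 → 1-byte char #4 = 4E.
Leading byte 0x4E = 01001110 matches 0xxxxxxx → 1-byte sequence.
Byte 1: 0x4E = 01001110, payload 1001110 (7 bits).
Concatenate: 1001110 = 0x4E (7 bits → U+004E).

U+004E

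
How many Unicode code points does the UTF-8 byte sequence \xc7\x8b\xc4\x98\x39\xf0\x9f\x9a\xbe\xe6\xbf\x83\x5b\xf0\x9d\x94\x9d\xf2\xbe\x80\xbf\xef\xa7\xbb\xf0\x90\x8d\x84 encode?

10

Byte at offset 0: 0xC7 = 11000111 → 2-byte char (#1). Advance 2.
Byte at offset 2: 0xC4 = 11000100 → 2-byte char (#2). Advance 2.
Byte at offset 4: 0x39 = 00111001 → 1-byte char (#3). Advance 1.
Byte at offset 5: 0xF0 = 11110000 → 4-byte char (#4). Advance 4.
Byte at offset 9: 0xE6 = 11100110 → 3-byte char (#5). Advance 3.
Byte at offset 12: 0x5B = 01011011 → 1-byte char (#6). Advance 1.
Byte at offset 13: 0xF0 = 11110000 → 4-byte char (#7). Advance 4.
Byte at offset 17: 0xF2 = 11110010 → 4-byte char (#8). Advance 4.
Byte at offset 21: 0xEF = 11101111 → 3-byte char (#9). Advance 3.
Byte at offset 24: 0xF0 = 11110000 → 4-byte char (#10). Advance 4.
Reached end at offset 28 after 10 code points.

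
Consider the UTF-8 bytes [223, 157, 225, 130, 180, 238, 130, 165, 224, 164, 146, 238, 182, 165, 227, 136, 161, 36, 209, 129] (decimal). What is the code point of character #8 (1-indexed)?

Offset 0: leading byte 0xDF = 11011111 → 2-byte char #1 = DF 9D.
Offset 2: leading byte 0xE1 = 11100001 → 3-byte char #2 = E1 82 B4.
Offset 5: leading byte 0xEE = 11101110 → 3-byte char #3 = EE 82 A5.
Offset 8: leading byte 0xE0 = 11100000 → 3-byte char #4 = E0 A4 92.
Offset 11: leading byte 0xEE = 11101110 → 3-byte char #5 = EE B6 A5.
Offset 14: leading byte 0xE3 = 11100011 → 3-byte char #6 = E3 88 A1.
Offset 17: leading byte 0x24 = 00100100 → 1-byte char #7 = 24.
Offset 18: leading byte 0xD1 = 11010001 → 2-byte char #8 = D1 81.
Leading byte 0xD1 = 11010001 matches 110xxxxx → 2-byte sequence.
Byte 1: 0xD1 = 11010001, payload 10001 (5 bits).
Byte 2: 0x81 = 10000001 (10xxxxxx ✓), payload 000001.
Concatenate: 10001000001 = 0x441 (11 bits → U+0441).

U+0441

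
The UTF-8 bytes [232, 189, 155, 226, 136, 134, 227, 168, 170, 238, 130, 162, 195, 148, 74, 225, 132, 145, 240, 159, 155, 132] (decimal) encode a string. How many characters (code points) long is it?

8

Byte at offset 0: 0xE8 = 11101000 → 3-byte char (#1). Advance 3.
Byte at offset 3: 0xE2 = 11100010 → 3-byte char (#2). Advance 3.
Byte at offset 6: 0xE3 = 11100011 → 3-byte char (#3). Advance 3.
Byte at offset 9: 0xEE = 11101110 → 3-byte char (#4). Advance 3.
Byte at offset 12: 0xC3 = 11000011 → 2-byte char (#5). Advance 2.
Byte at offset 14: 0x4A = 01001010 → 1-byte char (#6). Advance 1.
Byte at offset 15: 0xE1 = 11100001 → 3-byte char (#7). Advance 3.
Byte at offset 18: 0xF0 = 11110000 → 4-byte char (#8). Advance 4.
Reached end at offset 22 after 8 code points.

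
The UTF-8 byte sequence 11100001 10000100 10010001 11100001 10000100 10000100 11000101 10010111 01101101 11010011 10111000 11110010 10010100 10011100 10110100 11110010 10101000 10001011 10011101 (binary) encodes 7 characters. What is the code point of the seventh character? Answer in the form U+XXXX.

U+A82DD

Offset 0: leading byte 0xE1 = 11100001 → 3-byte char #1 = E1 84 91.
Offset 3: leading byte 0xE1 = 11100001 → 3-byte char #2 = E1 84 84.
Offset 6: leading byte 0xC5 = 11000101 → 2-byte char #3 = C5 97.
Offset 8: leading byte 0x6D = 01101101 → 1-byte char #4 = 6D.
Offset 9: leading byte 0xD3 = 11010011 → 2-byte char #5 = D3 B8.
Offset 11: leading byte 0xF2 = 11110010 → 4-byte char #6 = F2 94 9C B4.
Offset 15: leading byte 0xF2 = 11110010 → 4-byte char #7 = F2 A8 8B 9D.
Leading byte 0xF2 = 11110010 matches 11110xxx → 4-byte sequence.
Byte 1: 0xF2 = 11110010, payload 010 (3 bits).
Byte 2: 0xA8 = 10101000 (10xxxxxx ✓), payload 101000.
Byte 3: 0x8B = 10001011 (10xxxxxx ✓), payload 001011.
Byte 4: 0x9D = 10011101 (10xxxxxx ✓), payload 011101.
Concatenate: 010101000001011011101 = 0xA82DD (21 bits → U+A82DD).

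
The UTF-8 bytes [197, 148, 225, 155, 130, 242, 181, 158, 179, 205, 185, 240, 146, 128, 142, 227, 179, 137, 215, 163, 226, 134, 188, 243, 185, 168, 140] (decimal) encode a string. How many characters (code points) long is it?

9

Byte at offset 0: 0xC5 = 11000101 → 2-byte char (#1). Advance 2.
Byte at offset 2: 0xE1 = 11100001 → 3-byte char (#2). Advance 3.
Byte at offset 5: 0xF2 = 11110010 → 4-byte char (#3). Advance 4.
Byte at offset 9: 0xCD = 11001101 → 2-byte char (#4). Advance 2.
Byte at offset 11: 0xF0 = 11110000 → 4-byte char (#5). Advance 4.
Byte at offset 15: 0xE3 = 11100011 → 3-byte char (#6). Advance 3.
Byte at offset 18: 0xD7 = 11010111 → 2-byte char (#7). Advance 2.
Byte at offset 20: 0xE2 = 11100010 → 3-byte char (#8). Advance 3.
Byte at offset 23: 0xF3 = 11110011 → 4-byte char (#9). Advance 4.
Reached end at offset 27 after 9 code points.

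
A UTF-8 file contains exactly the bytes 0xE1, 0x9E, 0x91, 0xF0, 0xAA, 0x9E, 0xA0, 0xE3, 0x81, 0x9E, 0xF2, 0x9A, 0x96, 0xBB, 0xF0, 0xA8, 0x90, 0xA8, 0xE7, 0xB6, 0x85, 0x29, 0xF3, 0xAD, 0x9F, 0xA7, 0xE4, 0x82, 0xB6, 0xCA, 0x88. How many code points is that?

10

Byte at offset 0: 0xE1 = 11100001 → 3-byte char (#1). Advance 3.
Byte at offset 3: 0xF0 = 11110000 → 4-byte char (#2). Advance 4.
Byte at offset 7: 0xE3 = 11100011 → 3-byte char (#3). Advance 3.
Byte at offset 10: 0xF2 = 11110010 → 4-byte char (#4). Advance 4.
Byte at offset 14: 0xF0 = 11110000 → 4-byte char (#5). Advance 4.
Byte at offset 18: 0xE7 = 11100111 → 3-byte char (#6). Advance 3.
Byte at offset 21: 0x29 = 00101001 → 1-byte char (#7). Advance 1.
Byte at offset 22: 0xF3 = 11110011 → 4-byte char (#8). Advance 4.
Byte at offset 26: 0xE4 = 11100100 → 3-byte char (#9). Advance 3.
Byte at offset 29: 0xCA = 11001010 → 2-byte char (#10). Advance 2.
Reached end at offset 31 after 10 code points.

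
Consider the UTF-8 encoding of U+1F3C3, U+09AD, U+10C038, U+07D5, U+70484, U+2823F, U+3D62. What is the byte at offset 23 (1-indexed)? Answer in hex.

0xB5

1-indexed offset 23 is 0-indexed offset 22.
U+1F3C3 → 4-byte form F0 9F 8F 83 at offsets 0–3.
U+09AD → 3-byte form E0 A6 AD at offsets 4–6.
U+10C038 → 4-byte form F4 8C 80 B8 at offsets 7–10.
U+07D5 → 2-byte form DF 95 at offsets 11–12.
U+70484 → 4-byte form F1 B0 92 84 at offsets 13–16.
U+2823F → 4-byte form F0 A8 88 BF at offsets 17–20.
U+3D62 → 3-byte form E3 B5 A2 at offsets 21–23.
Offset 22 falls in char 7's range; it's byte 2 of E3 B5 A2 = 0xB5.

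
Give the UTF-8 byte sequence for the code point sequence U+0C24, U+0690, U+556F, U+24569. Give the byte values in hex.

E0 B0 A4 DA 90 E5 95 AF F0 A4 95 A9

U+0C24: 3-byte form → E0 B0 A4.
U+0690: 2-byte form → DA 90.
U+556F: 3-byte form → E5 95 AF.
U+24569: 4-byte form → F0 A4 95 A9.
Concatenated (12 bytes): E0 B0 A4 DA 90 E5 95 AF F0 A4 95 A9.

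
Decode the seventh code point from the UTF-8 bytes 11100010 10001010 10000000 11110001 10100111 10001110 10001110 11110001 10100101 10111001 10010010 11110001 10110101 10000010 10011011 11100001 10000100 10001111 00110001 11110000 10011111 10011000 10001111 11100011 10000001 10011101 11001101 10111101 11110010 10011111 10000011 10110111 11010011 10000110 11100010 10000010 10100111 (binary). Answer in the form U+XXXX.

Offset 0: leading byte 0xE2 = 11100010 → 3-byte char #1 = E2 8A 80.
Offset 3: leading byte 0xF1 = 11110001 → 4-byte char #2 = F1 A7 8E 8E.
Offset 7: leading byte 0xF1 = 11110001 → 4-byte char #3 = F1 A5 B9 92.
Offset 11: leading byte 0xF1 = 11110001 → 4-byte char #4 = F1 B5 82 9B.
Offset 15: leading byte 0xE1 = 11100001 → 3-byte char #5 = E1 84 8F.
Offset 18: leading byte 0x31 = 00110001 → 1-byte char #6 = 31.
Offset 19: leading byte 0xF0 = 11110000 → 4-byte char #7 = F0 9F 98 8F.
Leading byte 0xF0 = 11110000 matches 11110xxx → 4-byte sequence.
Byte 1: 0xF0 = 11110000, payload 000 (3 bits).
Byte 2: 0x9F = 10011111 (10xxxxxx ✓), payload 011111.
Byte 3: 0x98 = 10011000 (10xxxxxx ✓), payload 011000.
Byte 4: 0x8F = 10001111 (10xxxxxx ✓), payload 001111.
Concatenate: 000011111011000001111 = 0x1F60F (21 bits → U+1F60F).

U+1F60F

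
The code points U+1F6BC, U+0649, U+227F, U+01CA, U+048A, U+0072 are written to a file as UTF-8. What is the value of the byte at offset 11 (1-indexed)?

0x8A

1-indexed offset 11 is 0-indexed offset 10.
U+1F6BC → 4-byte form F0 9F 9A BC at offsets 0–3.
U+0649 → 2-byte form D9 89 at offsets 4–5.
U+227F → 3-byte form E2 89 BF at offsets 6–8.
U+01CA → 2-byte form C7 8A at offsets 9–10.
Offset 10 falls in char 4's range; it's byte 2 of C7 8A = 0x8A.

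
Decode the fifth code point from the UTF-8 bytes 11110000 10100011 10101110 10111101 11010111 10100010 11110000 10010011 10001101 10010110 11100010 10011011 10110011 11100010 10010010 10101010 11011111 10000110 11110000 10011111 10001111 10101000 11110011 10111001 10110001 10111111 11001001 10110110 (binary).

Offset 0: leading byte 0xF0 = 11110000 → 4-byte char #1 = F0 A3 AE BD.
Offset 4: leading byte 0xD7 = 11010111 → 2-byte char #2 = D7 A2.
Offset 6: leading byte 0xF0 = 11110000 → 4-byte char #3 = F0 93 8D 96.
Offset 10: leading byte 0xE2 = 11100010 → 3-byte char #4 = E2 9B B3.
Offset 13: leading byte 0xE2 = 11100010 → 3-byte char #5 = E2 92 AA.
Leading byte 0xE2 = 11100010 matches 1110xxxx → 3-byte sequence.
Byte 1: 0xE2 = 11100010, payload 0010 (4 bits).
Byte 2: 0x92 = 10010010 (10xxxxxx ✓), payload 010010.
Byte 3: 0xAA = 10101010 (10xxxxxx ✓), payload 101010.
Concatenate: 0010010010101010 = 0x24AA (16 bits → U+24AA).

U+24AA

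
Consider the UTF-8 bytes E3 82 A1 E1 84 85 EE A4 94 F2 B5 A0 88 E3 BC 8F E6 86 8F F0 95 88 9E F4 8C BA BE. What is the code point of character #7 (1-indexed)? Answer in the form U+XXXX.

U+1521E

Offset 0: leading byte 0xE3 = 11100011 → 3-byte char #1 = E3 82 A1.
Offset 3: leading byte 0xE1 = 11100001 → 3-byte char #2 = E1 84 85.
Offset 6: leading byte 0xEE = 11101110 → 3-byte char #3 = EE A4 94.
Offset 9: leading byte 0xF2 = 11110010 → 4-byte char #4 = F2 B5 A0 88.
Offset 13: leading byte 0xE3 = 11100011 → 3-byte char #5 = E3 BC 8F.
Offset 16: leading byte 0xE6 = 11100110 → 3-byte char #6 = E6 86 8F.
Offset 19: leading byte 0xF0 = 11110000 → 4-byte char #7 = F0 95 88 9E.
Leading byte 0xF0 = 11110000 matches 11110xxx → 4-byte sequence.
Byte 1: 0xF0 = 11110000, payload 000 (3 bits).
Byte 2: 0x95 = 10010101 (10xxxxxx ✓), payload 010101.
Byte 3: 0x88 = 10001000 (10xxxxxx ✓), payload 001000.
Byte 4: 0x9E = 10011110 (10xxxxxx ✓), payload 011110.
Concatenate: 000010101001000011110 = 0x1521E (21 bits → U+1521E).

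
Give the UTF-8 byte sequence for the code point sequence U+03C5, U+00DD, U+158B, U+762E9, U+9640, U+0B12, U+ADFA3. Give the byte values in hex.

U+03C5: 2-byte form → CF 85.
U+00DD: 2-byte form → C3 9D.
U+158B: 3-byte form → E1 96 8B.
U+762E9: 4-byte form → F1 B6 8B A9.
U+9640: 3-byte form → E9 99 80.
U+0B12: 3-byte form → E0 AC 92.
U+ADFA3: 4-byte form → F2 AD BE A3.
Concatenated (21 bytes): CF 85 C3 9D E1 96 8B F1 B6 8B A9 E9 99 80 E0 AC 92 F2 AD BE A3.

CF 85 C3 9D E1 96 8B F1 B6 8B A9 E9 99 80 E0 AC 92 F2 AD BE A3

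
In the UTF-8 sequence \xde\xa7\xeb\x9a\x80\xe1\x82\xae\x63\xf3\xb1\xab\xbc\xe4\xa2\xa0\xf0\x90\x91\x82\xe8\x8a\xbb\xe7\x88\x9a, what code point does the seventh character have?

Offset 0: leading byte 0xDE = 11011110 → 2-byte char #1 = DE A7.
Offset 2: leading byte 0xEB = 11101011 → 3-byte char #2 = EB 9A 80.
Offset 5: leading byte 0xE1 = 11100001 → 3-byte char #3 = E1 82 AE.
Offset 8: leading byte 0x63 = 01100011 → 1-byte char #4 = 63.
Offset 9: leading byte 0xF3 = 11110011 → 4-byte char #5 = F3 B1 AB BC.
Offset 13: leading byte 0xE4 = 11100100 → 3-byte char #6 = E4 A2 A0.
Offset 16: leading byte 0xF0 = 11110000 → 4-byte char #7 = F0 90 91 82.
Leading byte 0xF0 = 11110000 matches 11110xxx → 4-byte sequence.
Byte 1: 0xF0 = 11110000, payload 000 (3 bits).
Byte 2: 0x90 = 10010000 (10xxxxxx ✓), payload 010000.
Byte 3: 0x91 = 10010001 (10xxxxxx ✓), payload 010001.
Byte 4: 0x82 = 10000010 (10xxxxxx ✓), payload 000010.
Concatenate: 000010000010001000010 = 0x10442 (21 bits → U+10442).

U+10442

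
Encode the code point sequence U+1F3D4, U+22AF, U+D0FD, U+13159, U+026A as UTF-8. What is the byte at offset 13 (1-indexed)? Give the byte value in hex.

0x85

1-indexed offset 13 is 0-indexed offset 12.
U+1F3D4 → 4-byte form F0 9F 8F 94 at offsets 0–3.
U+22AF → 3-byte form E2 8A AF at offsets 4–6.
U+D0FD → 3-byte form ED 83 BD at offsets 7–9.
U+13159 → 4-byte form F0 93 85 99 at offsets 10–13.
Offset 12 falls in char 4's range; it's byte 3 of F0 93 85 99 = 0x85.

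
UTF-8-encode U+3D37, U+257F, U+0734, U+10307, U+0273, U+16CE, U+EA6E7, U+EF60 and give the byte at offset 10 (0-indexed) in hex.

U+3D37 → 3-byte form E3 B4 B7 at offsets 0–2.
U+257F → 3-byte form E2 95 BF at offsets 3–5.
U+0734 → 2-byte form DC B4 at offsets 6–7.
U+10307 → 4-byte form F0 90 8C 87 at offsets 8–11.
Offset 10 falls in char 4's range; it's byte 3 of F0 90 8C 87 = 0x8C.

0x8C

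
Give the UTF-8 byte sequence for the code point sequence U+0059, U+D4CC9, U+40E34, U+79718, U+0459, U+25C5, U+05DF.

U+0059: 1-byte form → 59.
U+D4CC9: 4-byte form → F3 94 B3 89.
U+40E34: 4-byte form → F1 80 B8 B4.
U+79718: 4-byte form → F1 B9 9C 98.
U+0459: 2-byte form → D1 99.
U+25C5: 3-byte form → E2 97 85.
U+05DF: 2-byte form → D7 9F.
Concatenated (20 bytes): 59 F3 94 B3 89 F1 80 B8 B4 F1 B9 9C 98 D1 99 E2 97 85 D7 9F.

59 F3 94 B3 89 F1 80 B8 B4 F1 B9 9C 98 D1 99 E2 97 85 D7 9F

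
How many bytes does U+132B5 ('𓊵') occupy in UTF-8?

4

U+132B5 = 0x132B5. UTF-8 uses 1 byte below 0x80, 2 below 0x800, 3 below 0x10000, 4 up to 0x10FFFF. 0x132B5 is in U+10000–U+10FFFF → 4 bytes.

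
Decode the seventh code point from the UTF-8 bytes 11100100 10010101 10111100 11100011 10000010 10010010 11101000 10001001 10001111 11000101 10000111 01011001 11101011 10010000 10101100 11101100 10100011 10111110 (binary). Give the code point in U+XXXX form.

U+C8FE

Offset 0: leading byte 0xE4 = 11100100 → 3-byte char #1 = E4 95 BC.
Offset 3: leading byte 0xE3 = 11100011 → 3-byte char #2 = E3 82 92.
Offset 6: leading byte 0xE8 = 11101000 → 3-byte char #3 = E8 89 8F.
Offset 9: leading byte 0xC5 = 11000101 → 2-byte char #4 = C5 87.
Offset 11: leading byte 0x59 = 01011001 → 1-byte char #5 = 59.
Offset 12: leading byte 0xEB = 11101011 → 3-byte char #6 = EB 90 AC.
Offset 15: leading byte 0xEC = 11101100 → 3-byte char #7 = EC A3 BE.
Leading byte 0xEC = 11101100 matches 1110xxxx → 3-byte sequence.
Byte 1: 0xEC = 11101100, payload 1100 (4 bits).
Byte 2: 0xA3 = 10100011 (10xxxxxx ✓), payload 100011.
Byte 3: 0xBE = 10111110 (10xxxxxx ✓), payload 111110.
Concatenate: 1100100011111110 = 0xC8FE (16 bits → U+C8FE).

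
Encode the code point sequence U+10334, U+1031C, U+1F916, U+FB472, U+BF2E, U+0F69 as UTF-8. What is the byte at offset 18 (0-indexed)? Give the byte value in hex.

0xAE

U+10334 → 4-byte form F0 90 8C B4 at offsets 0–3.
U+1031C → 4-byte form F0 90 8C 9C at offsets 4–7.
U+1F916 → 4-byte form F0 9F A4 96 at offsets 8–11.
U+FB472 → 4-byte form F3 BB 91 B2 at offsets 12–15.
U+BF2E → 3-byte form EB BC AE at offsets 16–18.
Offset 18 falls in char 5's range; it's byte 3 of EB BC AE = 0xAE.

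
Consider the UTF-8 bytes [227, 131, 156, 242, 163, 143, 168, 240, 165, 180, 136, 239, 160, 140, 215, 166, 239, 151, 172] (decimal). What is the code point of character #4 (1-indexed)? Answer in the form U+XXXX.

Offset 0: leading byte 0xE3 = 11100011 → 3-byte char #1 = E3 83 9C.
Offset 3: leading byte 0xF2 = 11110010 → 4-byte char #2 = F2 A3 8F A8.
Offset 7: leading byte 0xF0 = 11110000 → 4-byte char #3 = F0 A5 B4 88.
Offset 11: leading byte 0xEF = 11101111 → 3-byte char #4 = EF A0 8C.
Leading byte 0xEF = 11101111 matches 1110xxxx → 3-byte sequence.
Byte 1: 0xEF = 11101111, payload 1111 (4 bits).
Byte 2: 0xA0 = 10100000 (10xxxxxx ✓), payload 100000.
Byte 3: 0x8C = 10001100 (10xxxxxx ✓), payload 001100.
Concatenate: 1111100000001100 = 0xF80C (16 bits → U+F80C).

U+F80C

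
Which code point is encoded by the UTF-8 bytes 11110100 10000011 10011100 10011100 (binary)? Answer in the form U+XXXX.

U+10371C

Leading byte 0xF4 = 11110100 matches 11110xxx → 4-byte sequence.
Byte 1: 0xF4 = 11110100, payload 100 (3 bits).
Byte 2: 0x83 = 10000011 (10xxxxxx ✓), payload 000011.
Byte 3: 0x9C = 10011100 (10xxxxxx ✓), payload 011100.
Byte 4: 0x9C = 10011100 (10xxxxxx ✓), payload 011100.
Concatenate: 100000011011100011100 = 0x10371C (21 bits → U+10371C).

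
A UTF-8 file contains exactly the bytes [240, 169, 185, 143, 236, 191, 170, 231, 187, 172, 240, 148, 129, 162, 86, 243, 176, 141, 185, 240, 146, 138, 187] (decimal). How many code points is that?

7

Byte at offset 0: 0xF0 = 11110000 → 4-byte char (#1). Advance 4.
Byte at offset 4: 0xEC = 11101100 → 3-byte char (#2). Advance 3.
Byte at offset 7: 0xE7 = 11100111 → 3-byte char (#3). Advance 3.
Byte at offset 10: 0xF0 = 11110000 → 4-byte char (#4). Advance 4.
Byte at offset 14: 0x56 = 01010110 → 1-byte char (#5). Advance 1.
Byte at offset 15: 0xF3 = 11110011 → 4-byte char (#6). Advance 4.
Byte at offset 19: 0xF0 = 11110000 → 4-byte char (#7). Advance 4.
Reached end at offset 23 after 7 code points.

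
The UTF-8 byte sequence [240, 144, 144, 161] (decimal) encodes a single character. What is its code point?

U+10421

Leading byte 0xF0 = 11110000 matches 11110xxx → 4-byte sequence.
Byte 1: 0xF0 = 11110000, payload 000 (3 bits).
Byte 2: 0x90 = 10010000 (10xxxxxx ✓), payload 010000.
Byte 3: 0x90 = 10010000 (10xxxxxx ✓), payload 010000.
Byte 4: 0xA1 = 10100001 (10xxxxxx ✓), payload 100001.
Concatenate: 000010000010000100001 = 0x10421 (21 bits → U+10421).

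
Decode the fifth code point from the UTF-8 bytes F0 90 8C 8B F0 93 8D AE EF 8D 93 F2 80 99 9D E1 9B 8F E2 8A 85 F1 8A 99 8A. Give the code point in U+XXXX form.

U+16CF

Offset 0: leading byte 0xF0 = 11110000 → 4-byte char #1 = F0 90 8C 8B.
Offset 4: leading byte 0xF0 = 11110000 → 4-byte char #2 = F0 93 8D AE.
Offset 8: leading byte 0xEF = 11101111 → 3-byte char #3 = EF 8D 93.
Offset 11: leading byte 0xF2 = 11110010 → 4-byte char #4 = F2 80 99 9D.
Offset 15: leading byte 0xE1 = 11100001 → 3-byte char #5 = E1 9B 8F.
Leading byte 0xE1 = 11100001 matches 1110xxxx → 3-byte sequence.
Byte 1: 0xE1 = 11100001, payload 0001 (4 bits).
Byte 2: 0x9B = 10011011 (10xxxxxx ✓), payload 011011.
Byte 3: 0x8F = 10001111 (10xxxxxx ✓), payload 001111.
Concatenate: 0001011011001111 = 0x16CF (16 bits → U+16CF).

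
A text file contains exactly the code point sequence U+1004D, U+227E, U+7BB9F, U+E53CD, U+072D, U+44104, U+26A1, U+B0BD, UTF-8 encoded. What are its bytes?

U+1004D: 4-byte form → F0 90 81 8D.
U+227E: 3-byte form → E2 89 BE.
U+7BB9F: 4-byte form → F1 BB AE 9F.
U+E53CD: 4-byte form → F3 A5 8F 8D.
U+072D: 2-byte form → DC AD.
U+44104: 4-byte form → F1 84 84 84.
U+26A1: 3-byte form → E2 9A A1.
U+B0BD: 3-byte form → EB 82 BD.
Concatenated (27 bytes): F0 90 81 8D E2 89 BE F1 BB AE 9F F3 A5 8F 8D DC AD F1 84 84 84 E2 9A A1 EB 82 BD.

F0 90 81 8D E2 89 BE F1 BB AE 9F F3 A5 8F 8D DC AD F1 84 84 84 E2 9A A1 EB 82 BD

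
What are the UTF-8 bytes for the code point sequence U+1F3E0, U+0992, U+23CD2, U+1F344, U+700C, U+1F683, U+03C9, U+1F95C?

F0 9F 8F A0 E0 A6 92 F0 A3 B3 92 F0 9F 8D 84 E7 80 8C F0 9F 9A 83 CF 89 F0 9F A5 9C

U+1F3E0: 4-byte form → F0 9F 8F A0.
U+0992: 3-byte form → E0 A6 92.
U+23CD2: 4-byte form → F0 A3 B3 92.
U+1F344: 4-byte form → F0 9F 8D 84.
U+700C: 3-byte form → E7 80 8C.
U+1F683: 4-byte form → F0 9F 9A 83.
U+03C9: 2-byte form → CF 89.
U+1F95C: 4-byte form → F0 9F A5 9C.
Concatenated (28 bytes): F0 9F 8F A0 E0 A6 92 F0 A3 B3 92 F0 9F 8D 84 E7 80 8C F0 9F 9A 83 CF 89 F0 9F A5 9C.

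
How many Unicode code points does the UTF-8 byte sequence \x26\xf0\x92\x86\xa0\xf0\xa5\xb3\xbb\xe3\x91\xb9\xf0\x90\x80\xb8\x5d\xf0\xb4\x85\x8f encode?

7

Byte at offset 0: 0x26 = 00100110 → 1-byte char (#1). Advance 1.
Byte at offset 1: 0xF0 = 11110000 → 4-byte char (#2). Advance 4.
Byte at offset 5: 0xF0 = 11110000 → 4-byte char (#3). Advance 4.
Byte at offset 9: 0xE3 = 11100011 → 3-byte char (#4). Advance 3.
Byte at offset 12: 0xF0 = 11110000 → 4-byte char (#5). Advance 4.
Byte at offset 16: 0x5D = 01011101 → 1-byte char (#6). Advance 1.
Byte at offset 17: 0xF0 = 11110000 → 4-byte char (#7). Advance 4.
Reached end at offset 21 after 7 code points.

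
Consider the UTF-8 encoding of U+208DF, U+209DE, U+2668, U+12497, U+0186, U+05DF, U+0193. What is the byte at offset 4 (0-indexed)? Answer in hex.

0xF0

U+208DF → 4-byte form F0 A0 A3 9F at offsets 0–3.
U+209DE → 4-byte form F0 A0 A7 9E at offsets 4–7.
Offset 4 falls in char 2's range; it's byte 1 of F0 A0 A7 9E = 0xF0.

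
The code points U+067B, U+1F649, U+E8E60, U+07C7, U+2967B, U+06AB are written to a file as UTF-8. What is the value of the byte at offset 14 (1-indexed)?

0xA9

1-indexed offset 14 is 0-indexed offset 13.
U+067B → 2-byte form D9 BB at offsets 0–1.
U+1F649 → 4-byte form F0 9F 99 89 at offsets 2–5.
U+E8E60 → 4-byte form F3 A8 B9 A0 at offsets 6–9.
U+07C7 → 2-byte form DF 87 at offsets 10–11.
U+2967B → 4-byte form F0 A9 99 BB at offsets 12–15.
Offset 13 falls in char 5's range; it's byte 2 of F0 A9 99 BB = 0xA9.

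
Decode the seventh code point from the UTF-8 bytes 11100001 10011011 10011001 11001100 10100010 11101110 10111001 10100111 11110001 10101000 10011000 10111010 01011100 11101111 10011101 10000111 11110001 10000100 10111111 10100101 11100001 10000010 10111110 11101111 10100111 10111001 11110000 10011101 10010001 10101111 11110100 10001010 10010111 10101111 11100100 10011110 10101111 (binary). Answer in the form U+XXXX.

Offset 0: leading byte 0xE1 = 11100001 → 3-byte char #1 = E1 9B 99.
Offset 3: leading byte 0xCC = 11001100 → 2-byte char #2 = CC A2.
Offset 5: leading byte 0xEE = 11101110 → 3-byte char #3 = EE B9 A7.
Offset 8: leading byte 0xF1 = 11110001 → 4-byte char #4 = F1 A8 98 BA.
Offset 12: leading byte 0x5C = 01011100 → 1-byte char #5 = 5C.
Offset 13: leading byte 0xEF = 11101111 → 3-byte char #6 = EF 9D 87.
Offset 16: leading byte 0xF1 = 11110001 → 4-byte char #7 = F1 84 BF A5.
Leading byte 0xF1 = 11110001 matches 11110xxx → 4-byte sequence.
Byte 1: 0xF1 = 11110001, payload 001 (3 bits).
Byte 2: 0x84 = 10000100 (10xxxxxx ✓), payload 000100.
Byte 3: 0xBF = 10111111 (10xxxxxx ✓), payload 111111.
Byte 4: 0xA5 = 10100101 (10xxxxxx ✓), payload 100101.
Concatenate: 001000100111111100101 = 0x44FE5 (21 bits → U+44FE5).

U+44FE5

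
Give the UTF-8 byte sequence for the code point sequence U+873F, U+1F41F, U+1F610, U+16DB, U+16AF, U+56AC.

E8 9C BF F0 9F 90 9F F0 9F 98 90 E1 9B 9B E1 9A AF E5 9A AC

U+873F: 3-byte form → E8 9C BF.
U+1F41F: 4-byte form → F0 9F 90 9F.
U+1F610: 4-byte form → F0 9F 98 90.
U+16DB: 3-byte form → E1 9B 9B.
U+16AF: 3-byte form → E1 9A AF.
U+56AC: 3-byte form → E5 9A AC.
Concatenated (20 bytes): E8 9C BF F0 9F 90 9F F0 9F 98 90 E1 9B 9B E1 9A AF E5 9A AC.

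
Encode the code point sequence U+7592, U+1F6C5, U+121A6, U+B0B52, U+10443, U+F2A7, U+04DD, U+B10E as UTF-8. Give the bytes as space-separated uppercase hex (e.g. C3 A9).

U+7592: 3-byte form → E7 96 92.
U+1F6C5: 4-byte form → F0 9F 9B 85.
U+121A6: 4-byte form → F0 92 86 A6.
U+B0B52: 4-byte form → F2 B0 AD 92.
U+10443: 4-byte form → F0 90 91 83.
U+F2A7: 3-byte form → EF 8A A7.
U+04DD: 2-byte form → D3 9D.
U+B10E: 3-byte form → EB 84 8E.
Concatenated (27 bytes): E7 96 92 F0 9F 9B 85 F0 92 86 A6 F2 B0 AD 92 F0 90 91 83 EF 8A A7 D3 9D EB 84 8E.

E7 96 92 F0 9F 9B 85 F0 92 86 A6 F2 B0 AD 92 F0 90 91 83 EF 8A A7 D3 9D EB 84 8E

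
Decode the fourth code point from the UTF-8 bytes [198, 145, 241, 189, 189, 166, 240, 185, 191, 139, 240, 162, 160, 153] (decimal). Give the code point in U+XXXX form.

U+22819

Offset 0: leading byte 0xC6 = 11000110 → 2-byte char #1 = C6 91.
Offset 2: leading byte 0xF1 = 11110001 → 4-byte char #2 = F1 BD BD A6.
Offset 6: leading byte 0xF0 = 11110000 → 4-byte char #3 = F0 B9 BF 8B.
Offset 10: leading byte 0xF0 = 11110000 → 4-byte char #4 = F0 A2 A0 99.
Leading byte 0xF0 = 11110000 matches 11110xxx → 4-byte sequence.
Byte 1: 0xF0 = 11110000, payload 000 (3 bits).
Byte 2: 0xA2 = 10100010 (10xxxxxx ✓), payload 100010.
Byte 3: 0xA0 = 10100000 (10xxxxxx ✓), payload 100000.
Byte 4: 0x99 = 10011001 (10xxxxxx ✓), payload 011001.
Concatenate: 000100010100000011001 = 0x22819 (21 bits → U+22819).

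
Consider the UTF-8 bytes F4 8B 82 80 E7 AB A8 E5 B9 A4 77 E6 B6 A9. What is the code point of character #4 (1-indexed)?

U+0077

Offset 0: leading byte 0xF4 = 11110100 → 4-byte char #1 = F4 8B 82 80.
Offset 4: leading byte 0xE7 = 11100111 → 3-byte char #2 = E7 AB A8.
Offset 7: leading byte 0xE5 = 11100101 → 3-byte char #3 = E5 B9 A4.
Offset 10: leading byte 0x77 = 01110111 → 1-byte char #4 = 77.
Leading byte 0x77 = 01110111 matches 0xxxxxxx → 1-byte sequence.
Byte 1: 0x77 = 01110111, payload 1110111 (7 bits).
Concatenate: 1110111 = 0x77 (7 bits → U+0077).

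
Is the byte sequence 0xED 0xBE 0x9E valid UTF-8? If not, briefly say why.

invalid (encodes a surrogate (U+D800–U+DFFF))

Structurally a 3-byte sequence; payload = 0xDF9E.
But 0xDF9E is in U+D800–U+DFFF, the surrogate range. Surrogates are not Unicode scalar values and are forbidden in UTF-8.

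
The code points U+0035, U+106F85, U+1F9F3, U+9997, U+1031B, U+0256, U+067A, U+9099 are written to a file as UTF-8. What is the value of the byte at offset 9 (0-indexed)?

U+0035 → 1-byte form 35 at offsets 0–0.
U+106F85 → 4-byte form F4 86 BE 85 at offsets 1–4.
U+1F9F3 → 4-byte form F0 9F A7 B3 at offsets 5–8.
U+9997 → 3-byte form E9 A6 97 at offsets 9–11.
Offset 9 falls in char 4's range; it's byte 1 of E9 A6 97 = 0xE9.

0xE9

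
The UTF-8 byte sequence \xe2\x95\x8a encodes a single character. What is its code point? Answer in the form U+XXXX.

U+254A

Leading byte 0xE2 = 11100010 matches 1110xxxx → 3-byte sequence.
Byte 1: 0xE2 = 11100010, payload 0010 (4 bits).
Byte 2: 0x95 = 10010101 (10xxxxxx ✓), payload 010101.
Byte 3: 0x8A = 10001010 (10xxxxxx ✓), payload 001010.
Concatenate: 0010010101001010 = 0x254A (16 bits → U+254A).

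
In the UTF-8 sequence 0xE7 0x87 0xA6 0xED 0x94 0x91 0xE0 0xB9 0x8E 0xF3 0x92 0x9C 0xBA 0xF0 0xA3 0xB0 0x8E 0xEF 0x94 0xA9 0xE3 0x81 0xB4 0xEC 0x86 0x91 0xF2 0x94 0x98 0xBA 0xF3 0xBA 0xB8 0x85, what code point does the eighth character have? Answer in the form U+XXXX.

Offset 0: leading byte 0xE7 = 11100111 → 3-byte char #1 = E7 87 A6.
Offset 3: leading byte 0xED = 11101101 → 3-byte char #2 = ED 94 91.
Offset 6: leading byte 0xE0 = 11100000 → 3-byte char #3 = E0 B9 8E.
Offset 9: leading byte 0xF3 = 11110011 → 4-byte char #4 = F3 92 9C BA.
Offset 13: leading byte 0xF0 = 11110000 → 4-byte char #5 = F0 A3 B0 8E.
Offset 17: leading byte 0xEF = 11101111 → 3-byte char #6 = EF 94 A9.
Offset 20: leading byte 0xE3 = 11100011 → 3-byte char #7 = E3 81 B4.
Offset 23: leading byte 0xEC = 11101100 → 3-byte char #8 = EC 86 91.
Leading byte 0xEC = 11101100 matches 1110xxxx → 3-byte sequence.
Byte 1: 0xEC = 11101100, payload 1100 (4 bits).
Byte 2: 0x86 = 10000110 (10xxxxxx ✓), payload 000110.
Byte 3: 0x91 = 10010001 (10xxxxxx ✓), payload 010001.
Concatenate: 1100000110010001 = 0xC191 (16 bits → U+C191).

U+C191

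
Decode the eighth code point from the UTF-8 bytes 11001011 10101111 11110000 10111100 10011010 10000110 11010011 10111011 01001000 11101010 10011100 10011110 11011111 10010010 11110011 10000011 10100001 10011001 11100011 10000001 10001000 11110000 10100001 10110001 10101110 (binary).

Offset 0: leading byte 0xCB = 11001011 → 2-byte char #1 = CB AF.
Offset 2: leading byte 0xF0 = 11110000 → 4-byte char #2 = F0 BC 9A 86.
Offset 6: leading byte 0xD3 = 11010011 → 2-byte char #3 = D3 BB.
Offset 8: leading byte 0x48 = 01001000 → 1-byte char #4 = 48.
Offset 9: leading byte 0xEA = 11101010 → 3-byte char #5 = EA 9C 9E.
Offset 12: leading byte 0xDF = 11011111 → 2-byte char #6 = DF 92.
Offset 14: leading byte 0xF3 = 11110011 → 4-byte char #7 = F3 83 A1 99.
Offset 18: leading byte 0xE3 = 11100011 → 3-byte char #8 = E3 81 88.
Leading byte 0xE3 = 11100011 matches 1110xxxx → 3-byte sequence.
Byte 1: 0xE3 = 11100011, payload 0011 (4 bits).
Byte 2: 0x81 = 10000001 (10xxxxxx ✓), payload 000001.
Byte 3: 0x88 = 10001000 (10xxxxxx ✓), payload 001000.
Concatenate: 0011000001001000 = 0x3048 (16 bits → U+3048).

U+3048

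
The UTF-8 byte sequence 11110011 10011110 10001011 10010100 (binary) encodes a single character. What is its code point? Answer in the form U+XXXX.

Leading byte 0xF3 = 11110011 matches 11110xxx → 4-byte sequence.
Byte 1: 0xF3 = 11110011, payload 011 (3 bits).
Byte 2: 0x9E = 10011110 (10xxxxxx ✓), payload 011110.
Byte 3: 0x8B = 10001011 (10xxxxxx ✓), payload 001011.
Byte 4: 0x94 = 10010100 (10xxxxxx ✓), payload 010100.
Concatenate: 011011110001011010100 = 0xDE2D4 (21 bits → U+DE2D4).

U+DE2D4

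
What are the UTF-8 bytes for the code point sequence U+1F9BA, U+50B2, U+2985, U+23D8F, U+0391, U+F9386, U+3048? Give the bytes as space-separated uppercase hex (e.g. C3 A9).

U+1F9BA: 4-byte form → F0 9F A6 BA.
U+50B2: 3-byte form → E5 82 B2.
U+2985: 3-byte form → E2 A6 85.
U+23D8F: 4-byte form → F0 A3 B6 8F.
U+0391: 2-byte form → CE 91.
U+F9386: 4-byte form → F3 B9 8E 86.
U+3048: 3-byte form → E3 81 88.
Concatenated (23 bytes): F0 9F A6 BA E5 82 B2 E2 A6 85 F0 A3 B6 8F CE 91 F3 B9 8E 86 E3 81 88.

F0 9F A6 BA E5 82 B2 E2 A6 85 F0 A3 B6 8F CE 91 F3 B9 8E 86 E3 81 88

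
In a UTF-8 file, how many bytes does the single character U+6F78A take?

U+6F78A = 0x6F78A. UTF-8 uses 1 byte below 0x80, 2 below 0x800, 3 below 0x10000, 4 up to 0x10FFFF. 0x6F78A is in U+10000–U+10FFFF → 4 bytes.

4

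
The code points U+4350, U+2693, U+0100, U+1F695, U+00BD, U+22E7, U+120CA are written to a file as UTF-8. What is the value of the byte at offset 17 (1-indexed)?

1-indexed offset 17 is 0-indexed offset 16.
U+4350 → 3-byte form E4 8D 90 at offsets 0–2.
U+2693 → 3-byte form E2 9A 93 at offsets 3–5.
U+0100 → 2-byte form C4 80 at offsets 6–7.
U+1F695 → 4-byte form F0 9F 9A 95 at offsets 8–11.
U+00BD → 2-byte form C2 BD at offsets 12–13.
U+22E7 → 3-byte form E2 8B A7 at offsets 14–16.
Offset 16 falls in char 6's range; it's byte 3 of E2 8B A7 = 0xA7.

0xA7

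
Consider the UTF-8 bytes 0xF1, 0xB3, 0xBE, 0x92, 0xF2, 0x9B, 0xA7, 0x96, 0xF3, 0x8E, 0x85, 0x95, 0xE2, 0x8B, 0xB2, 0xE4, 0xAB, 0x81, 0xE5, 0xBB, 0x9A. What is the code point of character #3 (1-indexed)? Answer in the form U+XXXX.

Offset 0: leading byte 0xF1 = 11110001 → 4-byte char #1 = F1 B3 BE 92.
Offset 4: leading byte 0xF2 = 11110010 → 4-byte char #2 = F2 9B A7 96.
Offset 8: leading byte 0xF3 = 11110011 → 4-byte char #3 = F3 8E 85 95.
Leading byte 0xF3 = 11110011 matches 11110xxx → 4-byte sequence.
Byte 1: 0xF3 = 11110011, payload 011 (3 bits).
Byte 2: 0x8E = 10001110 (10xxxxxx ✓), payload 001110.
Byte 3: 0x85 = 10000101 (10xxxxxx ✓), payload 000101.
Byte 4: 0x95 = 10010101 (10xxxxxx ✓), payload 010101.
Concatenate: 011001110000101010101 = 0xCE155 (21 bits → U+CE155).

U+CE155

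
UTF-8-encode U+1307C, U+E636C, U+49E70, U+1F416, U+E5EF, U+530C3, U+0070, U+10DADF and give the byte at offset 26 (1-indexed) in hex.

1-indexed offset 26 is 0-indexed offset 25.
U+1307C → 4-byte form F0 93 81 BC at offsets 0–3.
U+E636C → 4-byte form F3 A6 8D AC at offsets 4–7.
U+49E70 → 4-byte form F1 89 B9 B0 at offsets 8–11.
U+1F416 → 4-byte form F0 9F 90 96 at offsets 12–15.
U+E5EF → 3-byte form EE 97 AF at offsets 16–18.
U+530C3 → 4-byte form F1 93 83 83 at offsets 19–22.
U+0070 → 1-byte form 70 at offsets 23–23.
U+10DADF → 4-byte form F4 8D AB 9F at offsets 24–27.
Offset 25 falls in char 8's range; it's byte 2 of F4 8D AB 9F = 0x8D.

0x8D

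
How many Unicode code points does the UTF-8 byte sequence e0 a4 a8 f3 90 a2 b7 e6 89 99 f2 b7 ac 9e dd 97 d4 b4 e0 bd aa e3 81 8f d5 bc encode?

9

Byte at offset 0: 0xE0 = 11100000 → 3-byte char (#1). Advance 3.
Byte at offset 3: 0xF3 = 11110011 → 4-byte char (#2). Advance 4.
Byte at offset 7: 0xE6 = 11100110 → 3-byte char (#3). Advance 3.
Byte at offset 10: 0xF2 = 11110010 → 4-byte char (#4). Advance 4.
Byte at offset 14: 0xDD = 11011101 → 2-byte char (#5). Advance 2.
Byte at offset 16: 0xD4 = 11010100 → 2-byte char (#6). Advance 2.
Byte at offset 18: 0xE0 = 11100000 → 3-byte char (#7). Advance 3.
Byte at offset 21: 0xE3 = 11100011 → 3-byte char (#8). Advance 3.
Byte at offset 24: 0xD5 = 11010101 → 2-byte char (#9). Advance 2.
Reached end at offset 26 after 9 code points.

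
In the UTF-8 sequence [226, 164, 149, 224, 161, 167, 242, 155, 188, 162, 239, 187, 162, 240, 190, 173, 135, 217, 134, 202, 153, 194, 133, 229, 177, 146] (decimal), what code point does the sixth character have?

Offset 0: leading byte 0xE2 = 11100010 → 3-byte char #1 = E2 A4 95.
Offset 3: leading byte 0xE0 = 11100000 → 3-byte char #2 = E0 A1 A7.
Offset 6: leading byte 0xF2 = 11110010 → 4-byte char #3 = F2 9B BC A2.
Offset 10: leading byte 0xEF = 11101111 → 3-byte char #4 = EF BB A2.
Offset 13: leading byte 0xF0 = 11110000 → 4-byte char #5 = F0 BE AD 87.
Offset 17: leading byte 0xD9 = 11011001 → 2-byte char #6 = D9 86.
Leading byte 0xD9 = 11011001 matches 110xxxxx → 2-byte sequence.
Byte 1: 0xD9 = 11011001, payload 11001 (5 bits).
Byte 2: 0x86 = 10000110 (10xxxxxx ✓), payload 000110.
Concatenate: 11001000110 = 0x646 (11 bits → U+0646).

U+0646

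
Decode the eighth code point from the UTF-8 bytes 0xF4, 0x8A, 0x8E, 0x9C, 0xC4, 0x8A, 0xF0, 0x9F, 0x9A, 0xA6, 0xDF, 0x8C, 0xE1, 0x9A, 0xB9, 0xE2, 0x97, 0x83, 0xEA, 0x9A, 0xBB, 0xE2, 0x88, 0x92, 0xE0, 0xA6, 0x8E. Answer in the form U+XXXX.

Offset 0: leading byte 0xF4 = 11110100 → 4-byte char #1 = F4 8A 8E 9C.
Offset 4: leading byte 0xC4 = 11000100 → 2-byte char #2 = C4 8A.
Offset 6: leading byte 0xF0 = 11110000 → 4-byte char #3 = F0 9F 9A A6.
Offset 10: leading byte 0xDF = 11011111 → 2-byte char #4 = DF 8C.
Offset 12: leading byte 0xE1 = 11100001 → 3-byte char #5 = E1 9A B9.
Offset 15: leading byte 0xE2 = 11100010 → 3-byte char #6 = E2 97 83.
Offset 18: leading byte 0xEA = 11101010 → 3-byte char #7 = EA 9A BB.
Offset 21: leading byte 0xE2 = 11100010 → 3-byte char #8 = E2 88 92.
Leading byte 0xE2 = 11100010 matches 1110xxxx → 3-byte sequence.
Byte 1: 0xE2 = 11100010, payload 0010 (4 bits).
Byte 2: 0x88 = 10001000 (10xxxxxx ✓), payload 001000.
Byte 3: 0x92 = 10010010 (10xxxxxx ✓), payload 010010.
Concatenate: 0010001000010010 = 0x2212 (16 bits → U+2212).

U+2212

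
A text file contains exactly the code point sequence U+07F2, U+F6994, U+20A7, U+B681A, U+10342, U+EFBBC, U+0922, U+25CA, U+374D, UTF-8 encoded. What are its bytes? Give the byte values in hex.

DF B2 F3 B6 A6 94 E2 82 A7 F2 B6 A0 9A F0 90 8D 82 F3 AF AE BC E0 A4 A2 E2 97 8A E3 9D 8D

U+07F2: 2-byte form → DF B2.
U+F6994: 4-byte form → F3 B6 A6 94.
U+20A7: 3-byte form → E2 82 A7.
U+B681A: 4-byte form → F2 B6 A0 9A.
U+10342: 4-byte form → F0 90 8D 82.
U+EFBBC: 4-byte form → F3 AF AE BC.
U+0922: 3-byte form → E0 A4 A2.
U+25CA: 3-byte form → E2 97 8A.
U+374D: 3-byte form → E3 9D 8D.
Concatenated (30 bytes): DF B2 F3 B6 A6 94 E2 82 A7 F2 B6 A0 9A F0 90 8D 82 F3 AF AE BC E0 A4 A2 E2 97 8A E3 9D 8D.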